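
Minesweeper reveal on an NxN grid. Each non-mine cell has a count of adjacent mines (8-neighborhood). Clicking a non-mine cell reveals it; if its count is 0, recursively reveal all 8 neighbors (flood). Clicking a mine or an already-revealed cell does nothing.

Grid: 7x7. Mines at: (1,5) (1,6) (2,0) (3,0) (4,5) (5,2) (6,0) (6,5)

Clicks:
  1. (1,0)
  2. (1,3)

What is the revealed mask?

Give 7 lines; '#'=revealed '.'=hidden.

Answer: #####..
#####..
.####..
.####..
.####..
.......
.......

Derivation:
Click 1 (1,0) count=1: revealed 1 new [(1,0)] -> total=1
Click 2 (1,3) count=0: revealed 21 new [(0,0) (0,1) (0,2) (0,3) (0,4) (1,1) (1,2) (1,3) (1,4) (2,1) (2,2) (2,3) (2,4) (3,1) (3,2) (3,3) (3,4) (4,1) (4,2) (4,3) (4,4)] -> total=22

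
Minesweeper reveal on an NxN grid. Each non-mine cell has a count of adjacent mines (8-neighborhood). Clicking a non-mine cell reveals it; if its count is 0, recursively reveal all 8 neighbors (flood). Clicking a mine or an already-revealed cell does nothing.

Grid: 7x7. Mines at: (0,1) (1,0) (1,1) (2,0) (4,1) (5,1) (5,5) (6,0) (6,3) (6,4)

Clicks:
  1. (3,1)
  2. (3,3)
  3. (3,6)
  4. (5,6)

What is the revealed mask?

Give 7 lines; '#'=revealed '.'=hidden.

Answer: ..#####
..#####
..#####
.######
..#####
..###.#
.......

Derivation:
Click 1 (3,1) count=2: revealed 1 new [(3,1)] -> total=1
Click 2 (3,3) count=0: revealed 28 new [(0,2) (0,3) (0,4) (0,5) (0,6) (1,2) (1,3) (1,4) (1,5) (1,6) (2,2) (2,3) (2,4) (2,5) (2,6) (3,2) (3,3) (3,4) (3,5) (3,6) (4,2) (4,3) (4,4) (4,5) (4,6) (5,2) (5,3) (5,4)] -> total=29
Click 3 (3,6) count=0: revealed 0 new [(none)] -> total=29
Click 4 (5,6) count=1: revealed 1 new [(5,6)] -> total=30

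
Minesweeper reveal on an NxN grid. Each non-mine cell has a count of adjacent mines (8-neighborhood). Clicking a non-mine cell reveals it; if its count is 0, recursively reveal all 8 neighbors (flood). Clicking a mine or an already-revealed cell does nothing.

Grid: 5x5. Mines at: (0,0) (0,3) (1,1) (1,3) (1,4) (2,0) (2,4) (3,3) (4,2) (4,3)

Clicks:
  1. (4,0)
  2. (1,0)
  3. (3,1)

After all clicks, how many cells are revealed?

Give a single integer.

Click 1 (4,0) count=0: revealed 4 new [(3,0) (3,1) (4,0) (4,1)] -> total=4
Click 2 (1,0) count=3: revealed 1 new [(1,0)] -> total=5
Click 3 (3,1) count=2: revealed 0 new [(none)] -> total=5

Answer: 5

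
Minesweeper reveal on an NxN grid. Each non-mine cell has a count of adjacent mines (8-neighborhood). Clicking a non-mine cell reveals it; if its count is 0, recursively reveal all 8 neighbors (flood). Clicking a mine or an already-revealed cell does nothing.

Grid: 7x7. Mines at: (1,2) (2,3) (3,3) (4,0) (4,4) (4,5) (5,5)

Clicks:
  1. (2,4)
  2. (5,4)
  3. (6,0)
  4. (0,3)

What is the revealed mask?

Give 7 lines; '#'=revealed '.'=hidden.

Click 1 (2,4) count=2: revealed 1 new [(2,4)] -> total=1
Click 2 (5,4) count=3: revealed 1 new [(5,4)] -> total=2
Click 3 (6,0) count=0: revealed 12 new [(4,1) (4,2) (4,3) (5,0) (5,1) (5,2) (5,3) (6,0) (6,1) (6,2) (6,3) (6,4)] -> total=14
Click 4 (0,3) count=1: revealed 1 new [(0,3)] -> total=15

Answer: ...#...
.......
....#..
.......
.###...
#####..
#####..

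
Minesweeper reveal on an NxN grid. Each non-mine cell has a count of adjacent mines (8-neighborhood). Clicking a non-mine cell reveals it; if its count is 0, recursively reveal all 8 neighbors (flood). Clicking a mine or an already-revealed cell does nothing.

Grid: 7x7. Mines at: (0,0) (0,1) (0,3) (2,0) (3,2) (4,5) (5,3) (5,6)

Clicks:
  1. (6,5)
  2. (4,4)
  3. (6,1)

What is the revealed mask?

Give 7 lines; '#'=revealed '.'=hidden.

Answer: .......
.......
.......
##.....
###.#..
###....
###..#.

Derivation:
Click 1 (6,5) count=1: revealed 1 new [(6,5)] -> total=1
Click 2 (4,4) count=2: revealed 1 new [(4,4)] -> total=2
Click 3 (6,1) count=0: revealed 11 new [(3,0) (3,1) (4,0) (4,1) (4,2) (5,0) (5,1) (5,2) (6,0) (6,1) (6,2)] -> total=13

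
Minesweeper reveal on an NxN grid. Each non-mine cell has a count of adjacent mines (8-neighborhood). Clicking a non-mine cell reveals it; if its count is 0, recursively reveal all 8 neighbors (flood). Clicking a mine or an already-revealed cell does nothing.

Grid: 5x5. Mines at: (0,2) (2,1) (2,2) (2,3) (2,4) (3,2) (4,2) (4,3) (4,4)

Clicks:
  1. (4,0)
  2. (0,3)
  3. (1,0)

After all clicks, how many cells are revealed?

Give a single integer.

Click 1 (4,0) count=0: revealed 4 new [(3,0) (3,1) (4,0) (4,1)] -> total=4
Click 2 (0,3) count=1: revealed 1 new [(0,3)] -> total=5
Click 3 (1,0) count=1: revealed 1 new [(1,0)] -> total=6

Answer: 6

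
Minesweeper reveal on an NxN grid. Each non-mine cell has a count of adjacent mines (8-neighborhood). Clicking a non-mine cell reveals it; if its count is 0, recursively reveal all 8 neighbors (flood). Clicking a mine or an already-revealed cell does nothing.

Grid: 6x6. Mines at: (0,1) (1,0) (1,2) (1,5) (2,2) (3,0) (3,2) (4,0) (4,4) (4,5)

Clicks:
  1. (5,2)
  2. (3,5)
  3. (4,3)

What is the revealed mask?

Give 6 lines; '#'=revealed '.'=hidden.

Click 1 (5,2) count=0: revealed 6 new [(4,1) (4,2) (4,3) (5,1) (5,2) (5,3)] -> total=6
Click 2 (3,5) count=2: revealed 1 new [(3,5)] -> total=7
Click 3 (4,3) count=2: revealed 0 new [(none)] -> total=7

Answer: ......
......
......
.....#
.###..
.###..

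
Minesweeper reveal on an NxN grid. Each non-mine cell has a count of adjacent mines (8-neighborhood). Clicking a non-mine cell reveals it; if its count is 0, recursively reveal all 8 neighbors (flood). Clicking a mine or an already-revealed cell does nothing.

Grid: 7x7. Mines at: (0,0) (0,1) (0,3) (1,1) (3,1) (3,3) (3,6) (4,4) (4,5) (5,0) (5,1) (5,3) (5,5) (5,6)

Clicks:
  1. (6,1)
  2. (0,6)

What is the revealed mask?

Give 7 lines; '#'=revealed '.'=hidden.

Answer: ....###
....###
....###
.......
.......
.......
.#.....

Derivation:
Click 1 (6,1) count=2: revealed 1 new [(6,1)] -> total=1
Click 2 (0,6) count=0: revealed 9 new [(0,4) (0,5) (0,6) (1,4) (1,5) (1,6) (2,4) (2,5) (2,6)] -> total=10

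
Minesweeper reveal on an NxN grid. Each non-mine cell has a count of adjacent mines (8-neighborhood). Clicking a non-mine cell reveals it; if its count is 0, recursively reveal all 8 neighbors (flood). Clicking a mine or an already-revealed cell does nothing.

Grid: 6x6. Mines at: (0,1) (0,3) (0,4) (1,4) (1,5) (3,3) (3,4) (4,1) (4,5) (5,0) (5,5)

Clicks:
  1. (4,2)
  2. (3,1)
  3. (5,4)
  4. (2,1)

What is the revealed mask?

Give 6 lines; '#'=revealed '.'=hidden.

Click 1 (4,2) count=2: revealed 1 new [(4,2)] -> total=1
Click 2 (3,1) count=1: revealed 1 new [(3,1)] -> total=2
Click 3 (5,4) count=2: revealed 1 new [(5,4)] -> total=3
Click 4 (2,1) count=0: revealed 8 new [(1,0) (1,1) (1,2) (2,0) (2,1) (2,2) (3,0) (3,2)] -> total=11

Answer: ......
###...
###...
###...
..#...
....#.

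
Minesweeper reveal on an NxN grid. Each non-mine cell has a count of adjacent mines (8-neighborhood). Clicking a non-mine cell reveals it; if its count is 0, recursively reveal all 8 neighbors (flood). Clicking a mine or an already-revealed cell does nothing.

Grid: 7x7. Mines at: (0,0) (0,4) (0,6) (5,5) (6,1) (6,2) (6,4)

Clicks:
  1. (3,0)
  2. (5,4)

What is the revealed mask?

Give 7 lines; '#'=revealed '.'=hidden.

Answer: .###...
#######
#######
#######
#######
#####..
.......

Derivation:
Click 1 (3,0) count=0: revealed 36 new [(0,1) (0,2) (0,3) (1,0) (1,1) (1,2) (1,3) (1,4) (1,5) (1,6) (2,0) (2,1) (2,2) (2,3) (2,4) (2,5) (2,6) (3,0) (3,1) (3,2) (3,3) (3,4) (3,5) (3,6) (4,0) (4,1) (4,2) (4,3) (4,4) (4,5) (4,6) (5,0) (5,1) (5,2) (5,3) (5,4)] -> total=36
Click 2 (5,4) count=2: revealed 0 new [(none)] -> total=36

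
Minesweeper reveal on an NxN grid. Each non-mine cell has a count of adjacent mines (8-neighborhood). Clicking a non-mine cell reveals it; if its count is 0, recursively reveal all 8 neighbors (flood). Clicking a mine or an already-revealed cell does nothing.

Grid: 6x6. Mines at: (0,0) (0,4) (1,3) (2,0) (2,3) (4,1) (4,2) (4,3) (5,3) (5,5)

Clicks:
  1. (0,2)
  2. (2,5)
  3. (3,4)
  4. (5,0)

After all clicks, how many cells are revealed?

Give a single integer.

Answer: 10

Derivation:
Click 1 (0,2) count=1: revealed 1 new [(0,2)] -> total=1
Click 2 (2,5) count=0: revealed 8 new [(1,4) (1,5) (2,4) (2,5) (3,4) (3,5) (4,4) (4,5)] -> total=9
Click 3 (3,4) count=2: revealed 0 new [(none)] -> total=9
Click 4 (5,0) count=1: revealed 1 new [(5,0)] -> total=10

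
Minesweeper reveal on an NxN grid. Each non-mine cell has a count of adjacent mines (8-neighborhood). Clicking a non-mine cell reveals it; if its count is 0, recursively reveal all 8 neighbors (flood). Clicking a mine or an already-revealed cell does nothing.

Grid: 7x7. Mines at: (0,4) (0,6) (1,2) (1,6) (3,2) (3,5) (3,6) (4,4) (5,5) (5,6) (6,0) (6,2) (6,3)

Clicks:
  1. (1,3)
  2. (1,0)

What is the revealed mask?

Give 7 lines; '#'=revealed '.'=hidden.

Answer: ##.....
##.#...
##.....
##.....
##.....
##.....
.......

Derivation:
Click 1 (1,3) count=2: revealed 1 new [(1,3)] -> total=1
Click 2 (1,0) count=0: revealed 12 new [(0,0) (0,1) (1,0) (1,1) (2,0) (2,1) (3,0) (3,1) (4,0) (4,1) (5,0) (5,1)] -> total=13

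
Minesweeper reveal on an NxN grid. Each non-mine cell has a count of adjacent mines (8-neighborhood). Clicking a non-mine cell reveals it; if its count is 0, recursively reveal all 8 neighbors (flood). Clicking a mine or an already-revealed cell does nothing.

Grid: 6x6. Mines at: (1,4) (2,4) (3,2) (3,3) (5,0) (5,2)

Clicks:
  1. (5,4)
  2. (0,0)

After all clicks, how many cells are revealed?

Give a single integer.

Answer: 24

Derivation:
Click 1 (5,4) count=0: revealed 8 new [(3,4) (3,5) (4,3) (4,4) (4,5) (5,3) (5,4) (5,5)] -> total=8
Click 2 (0,0) count=0: revealed 16 new [(0,0) (0,1) (0,2) (0,3) (1,0) (1,1) (1,2) (1,3) (2,0) (2,1) (2,2) (2,3) (3,0) (3,1) (4,0) (4,1)] -> total=24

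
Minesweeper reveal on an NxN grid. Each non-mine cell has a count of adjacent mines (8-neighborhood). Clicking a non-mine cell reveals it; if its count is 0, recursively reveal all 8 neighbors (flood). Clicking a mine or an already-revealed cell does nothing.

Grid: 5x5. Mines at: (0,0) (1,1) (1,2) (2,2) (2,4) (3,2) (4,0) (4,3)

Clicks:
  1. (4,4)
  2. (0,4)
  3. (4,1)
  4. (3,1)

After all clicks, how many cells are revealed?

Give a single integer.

Answer: 7

Derivation:
Click 1 (4,4) count=1: revealed 1 new [(4,4)] -> total=1
Click 2 (0,4) count=0: revealed 4 new [(0,3) (0,4) (1,3) (1,4)] -> total=5
Click 3 (4,1) count=2: revealed 1 new [(4,1)] -> total=6
Click 4 (3,1) count=3: revealed 1 new [(3,1)] -> total=7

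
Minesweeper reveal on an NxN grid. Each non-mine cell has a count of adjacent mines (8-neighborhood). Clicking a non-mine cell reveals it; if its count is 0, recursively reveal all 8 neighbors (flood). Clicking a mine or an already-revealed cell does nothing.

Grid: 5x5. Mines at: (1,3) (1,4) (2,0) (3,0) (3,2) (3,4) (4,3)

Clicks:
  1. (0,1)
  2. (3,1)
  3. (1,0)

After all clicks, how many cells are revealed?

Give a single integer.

Click 1 (0,1) count=0: revealed 6 new [(0,0) (0,1) (0,2) (1,0) (1,1) (1,2)] -> total=6
Click 2 (3,1) count=3: revealed 1 new [(3,1)] -> total=7
Click 3 (1,0) count=1: revealed 0 new [(none)] -> total=7

Answer: 7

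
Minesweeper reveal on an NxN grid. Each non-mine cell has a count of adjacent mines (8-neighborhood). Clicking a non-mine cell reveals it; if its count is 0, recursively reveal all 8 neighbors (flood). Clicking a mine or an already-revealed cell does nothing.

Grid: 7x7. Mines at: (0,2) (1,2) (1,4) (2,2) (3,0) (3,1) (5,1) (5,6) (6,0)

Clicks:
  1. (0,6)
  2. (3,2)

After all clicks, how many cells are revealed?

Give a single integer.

Click 1 (0,6) count=0: revealed 26 new [(0,5) (0,6) (1,5) (1,6) (2,3) (2,4) (2,5) (2,6) (3,2) (3,3) (3,4) (3,5) (3,6) (4,2) (4,3) (4,4) (4,5) (4,6) (5,2) (5,3) (5,4) (5,5) (6,2) (6,3) (6,4) (6,5)] -> total=26
Click 2 (3,2) count=2: revealed 0 new [(none)] -> total=26

Answer: 26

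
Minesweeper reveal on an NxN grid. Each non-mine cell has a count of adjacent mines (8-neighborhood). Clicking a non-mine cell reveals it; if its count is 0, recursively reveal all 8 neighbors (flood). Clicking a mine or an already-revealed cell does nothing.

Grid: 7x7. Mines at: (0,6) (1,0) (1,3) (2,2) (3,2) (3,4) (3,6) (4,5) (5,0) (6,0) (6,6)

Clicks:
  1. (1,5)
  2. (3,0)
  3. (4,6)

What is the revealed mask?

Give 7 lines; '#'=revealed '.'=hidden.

Click 1 (1,5) count=1: revealed 1 new [(1,5)] -> total=1
Click 2 (3,0) count=0: revealed 6 new [(2,0) (2,1) (3,0) (3,1) (4,0) (4,1)] -> total=7
Click 3 (4,6) count=2: revealed 1 new [(4,6)] -> total=8

Answer: .......
.....#.
##.....
##.....
##....#
.......
.......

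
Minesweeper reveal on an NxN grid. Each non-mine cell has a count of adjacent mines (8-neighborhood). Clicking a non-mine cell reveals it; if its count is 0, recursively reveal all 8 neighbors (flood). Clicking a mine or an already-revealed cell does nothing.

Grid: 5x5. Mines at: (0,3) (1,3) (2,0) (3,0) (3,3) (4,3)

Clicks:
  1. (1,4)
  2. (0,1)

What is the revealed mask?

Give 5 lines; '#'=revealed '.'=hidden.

Answer: ###..
###.#
.....
.....
.....

Derivation:
Click 1 (1,4) count=2: revealed 1 new [(1,4)] -> total=1
Click 2 (0,1) count=0: revealed 6 new [(0,0) (0,1) (0,2) (1,0) (1,1) (1,2)] -> total=7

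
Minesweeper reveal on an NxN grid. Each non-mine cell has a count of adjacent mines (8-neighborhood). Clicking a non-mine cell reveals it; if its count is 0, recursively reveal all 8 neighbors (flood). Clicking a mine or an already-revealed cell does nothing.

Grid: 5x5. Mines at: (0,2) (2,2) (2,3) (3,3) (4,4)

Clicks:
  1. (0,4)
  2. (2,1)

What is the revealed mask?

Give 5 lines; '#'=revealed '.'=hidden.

Answer: ...##
...##
.#...
.....
.....

Derivation:
Click 1 (0,4) count=0: revealed 4 new [(0,3) (0,4) (1,3) (1,4)] -> total=4
Click 2 (2,1) count=1: revealed 1 new [(2,1)] -> total=5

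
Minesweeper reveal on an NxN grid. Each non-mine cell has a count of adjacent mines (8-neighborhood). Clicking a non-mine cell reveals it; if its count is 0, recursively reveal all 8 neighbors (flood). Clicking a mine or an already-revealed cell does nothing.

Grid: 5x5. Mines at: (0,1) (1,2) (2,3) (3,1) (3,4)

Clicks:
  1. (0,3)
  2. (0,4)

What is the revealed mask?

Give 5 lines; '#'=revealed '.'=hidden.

Click 1 (0,3) count=1: revealed 1 new [(0,3)] -> total=1
Click 2 (0,4) count=0: revealed 3 new [(0,4) (1,3) (1,4)] -> total=4

Answer: ...##
...##
.....
.....
.....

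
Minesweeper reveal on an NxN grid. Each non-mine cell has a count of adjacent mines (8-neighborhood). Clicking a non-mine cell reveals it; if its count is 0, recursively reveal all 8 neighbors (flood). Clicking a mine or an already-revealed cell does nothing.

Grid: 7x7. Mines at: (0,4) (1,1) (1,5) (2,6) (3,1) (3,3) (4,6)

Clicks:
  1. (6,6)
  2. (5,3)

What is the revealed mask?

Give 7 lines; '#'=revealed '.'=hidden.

Click 1 (6,6) count=0: revealed 20 new [(4,0) (4,1) (4,2) (4,3) (4,4) (4,5) (5,0) (5,1) (5,2) (5,3) (5,4) (5,5) (5,6) (6,0) (6,1) (6,2) (6,3) (6,4) (6,5) (6,6)] -> total=20
Click 2 (5,3) count=0: revealed 0 new [(none)] -> total=20

Answer: .......
.......
.......
.......
######.
#######
#######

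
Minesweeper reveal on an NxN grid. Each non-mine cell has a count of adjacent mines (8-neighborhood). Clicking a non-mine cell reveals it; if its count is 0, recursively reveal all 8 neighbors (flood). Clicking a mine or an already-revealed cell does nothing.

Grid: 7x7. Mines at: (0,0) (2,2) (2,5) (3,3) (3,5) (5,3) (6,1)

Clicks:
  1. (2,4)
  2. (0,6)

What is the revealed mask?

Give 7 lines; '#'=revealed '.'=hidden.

Click 1 (2,4) count=3: revealed 1 new [(2,4)] -> total=1
Click 2 (0,6) count=0: revealed 12 new [(0,1) (0,2) (0,3) (0,4) (0,5) (0,6) (1,1) (1,2) (1,3) (1,4) (1,5) (1,6)] -> total=13

Answer: .######
.######
....#..
.......
.......
.......
.......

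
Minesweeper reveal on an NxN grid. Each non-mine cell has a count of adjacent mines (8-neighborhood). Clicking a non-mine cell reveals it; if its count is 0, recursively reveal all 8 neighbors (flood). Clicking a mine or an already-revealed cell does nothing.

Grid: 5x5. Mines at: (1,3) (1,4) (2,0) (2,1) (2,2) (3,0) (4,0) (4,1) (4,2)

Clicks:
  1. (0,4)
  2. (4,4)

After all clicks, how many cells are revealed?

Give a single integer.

Click 1 (0,4) count=2: revealed 1 new [(0,4)] -> total=1
Click 2 (4,4) count=0: revealed 6 new [(2,3) (2,4) (3,3) (3,4) (4,3) (4,4)] -> total=7

Answer: 7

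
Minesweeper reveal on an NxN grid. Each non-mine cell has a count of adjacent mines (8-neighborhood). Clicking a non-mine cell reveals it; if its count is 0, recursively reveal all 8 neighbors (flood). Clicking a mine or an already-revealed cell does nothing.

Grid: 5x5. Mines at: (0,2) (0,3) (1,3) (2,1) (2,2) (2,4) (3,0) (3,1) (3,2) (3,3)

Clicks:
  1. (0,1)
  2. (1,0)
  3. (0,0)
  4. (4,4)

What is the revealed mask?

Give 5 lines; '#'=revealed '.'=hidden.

Answer: ##...
##...
.....
.....
....#

Derivation:
Click 1 (0,1) count=1: revealed 1 new [(0,1)] -> total=1
Click 2 (1,0) count=1: revealed 1 new [(1,0)] -> total=2
Click 3 (0,0) count=0: revealed 2 new [(0,0) (1,1)] -> total=4
Click 4 (4,4) count=1: revealed 1 new [(4,4)] -> total=5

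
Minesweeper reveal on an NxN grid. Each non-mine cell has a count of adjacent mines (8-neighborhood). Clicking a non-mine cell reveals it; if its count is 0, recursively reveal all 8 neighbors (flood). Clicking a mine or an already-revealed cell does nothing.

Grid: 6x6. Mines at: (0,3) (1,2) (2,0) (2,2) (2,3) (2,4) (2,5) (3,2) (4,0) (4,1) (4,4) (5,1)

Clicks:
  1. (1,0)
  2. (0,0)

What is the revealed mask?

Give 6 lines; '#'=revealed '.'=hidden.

Answer: ##....
##....
......
......
......
......

Derivation:
Click 1 (1,0) count=1: revealed 1 new [(1,0)] -> total=1
Click 2 (0,0) count=0: revealed 3 new [(0,0) (0,1) (1,1)] -> total=4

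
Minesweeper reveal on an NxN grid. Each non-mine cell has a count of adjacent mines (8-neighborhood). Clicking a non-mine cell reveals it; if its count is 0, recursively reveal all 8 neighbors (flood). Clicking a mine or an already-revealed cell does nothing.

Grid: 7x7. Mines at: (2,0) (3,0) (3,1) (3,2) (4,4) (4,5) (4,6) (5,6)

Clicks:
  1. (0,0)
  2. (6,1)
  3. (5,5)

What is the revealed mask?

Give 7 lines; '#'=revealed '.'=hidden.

Answer: #######
#######
.######
...####
####...
######.
######.

Derivation:
Click 1 (0,0) count=0: revealed 24 new [(0,0) (0,1) (0,2) (0,3) (0,4) (0,5) (0,6) (1,0) (1,1) (1,2) (1,3) (1,4) (1,5) (1,6) (2,1) (2,2) (2,3) (2,4) (2,5) (2,6) (3,3) (3,4) (3,5) (3,6)] -> total=24
Click 2 (6,1) count=0: revealed 16 new [(4,0) (4,1) (4,2) (4,3) (5,0) (5,1) (5,2) (5,3) (5,4) (5,5) (6,0) (6,1) (6,2) (6,3) (6,4) (6,5)] -> total=40
Click 3 (5,5) count=4: revealed 0 new [(none)] -> total=40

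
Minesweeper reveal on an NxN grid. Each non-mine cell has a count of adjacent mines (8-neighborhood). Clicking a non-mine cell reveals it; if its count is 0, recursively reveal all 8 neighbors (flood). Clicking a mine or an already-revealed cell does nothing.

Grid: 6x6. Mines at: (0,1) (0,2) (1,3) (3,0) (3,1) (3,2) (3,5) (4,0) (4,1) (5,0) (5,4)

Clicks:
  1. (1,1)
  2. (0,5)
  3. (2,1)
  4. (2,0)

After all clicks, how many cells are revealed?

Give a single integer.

Answer: 9

Derivation:
Click 1 (1,1) count=2: revealed 1 new [(1,1)] -> total=1
Click 2 (0,5) count=0: revealed 6 new [(0,4) (0,5) (1,4) (1,5) (2,4) (2,5)] -> total=7
Click 3 (2,1) count=3: revealed 1 new [(2,1)] -> total=8
Click 4 (2,0) count=2: revealed 1 new [(2,0)] -> total=9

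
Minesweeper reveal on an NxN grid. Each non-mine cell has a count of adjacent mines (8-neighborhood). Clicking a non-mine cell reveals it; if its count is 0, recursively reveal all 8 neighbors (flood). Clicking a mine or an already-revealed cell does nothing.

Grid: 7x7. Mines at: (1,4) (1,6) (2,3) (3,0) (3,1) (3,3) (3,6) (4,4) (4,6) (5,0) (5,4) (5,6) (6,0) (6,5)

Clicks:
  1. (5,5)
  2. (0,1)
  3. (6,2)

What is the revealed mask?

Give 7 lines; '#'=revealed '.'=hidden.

Click 1 (5,5) count=5: revealed 1 new [(5,5)] -> total=1
Click 2 (0,1) count=0: revealed 11 new [(0,0) (0,1) (0,2) (0,3) (1,0) (1,1) (1,2) (1,3) (2,0) (2,1) (2,2)] -> total=12
Click 3 (6,2) count=0: revealed 9 new [(4,1) (4,2) (4,3) (5,1) (5,2) (5,3) (6,1) (6,2) (6,3)] -> total=21

Answer: ####...
####...
###....
.......
.###...
.###.#.
.###...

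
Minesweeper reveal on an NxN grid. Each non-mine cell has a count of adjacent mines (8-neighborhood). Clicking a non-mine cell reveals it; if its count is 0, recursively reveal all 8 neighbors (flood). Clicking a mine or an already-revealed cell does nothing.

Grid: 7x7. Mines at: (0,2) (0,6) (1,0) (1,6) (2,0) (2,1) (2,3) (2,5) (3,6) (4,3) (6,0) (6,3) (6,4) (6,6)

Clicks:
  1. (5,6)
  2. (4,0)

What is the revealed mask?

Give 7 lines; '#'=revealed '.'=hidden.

Click 1 (5,6) count=1: revealed 1 new [(5,6)] -> total=1
Click 2 (4,0) count=0: revealed 9 new [(3,0) (3,1) (3,2) (4,0) (4,1) (4,2) (5,0) (5,1) (5,2)] -> total=10

Answer: .......
.......
.......
###....
###....
###...#
.......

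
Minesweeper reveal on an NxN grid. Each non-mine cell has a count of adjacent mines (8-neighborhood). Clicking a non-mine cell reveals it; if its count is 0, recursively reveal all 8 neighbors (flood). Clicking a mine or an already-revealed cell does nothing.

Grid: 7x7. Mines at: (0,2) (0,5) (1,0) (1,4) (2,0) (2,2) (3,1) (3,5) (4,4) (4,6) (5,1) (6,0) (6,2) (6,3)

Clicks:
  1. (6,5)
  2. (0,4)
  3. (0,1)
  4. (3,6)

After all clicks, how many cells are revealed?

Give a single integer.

Answer: 9

Derivation:
Click 1 (6,5) count=0: revealed 6 new [(5,4) (5,5) (5,6) (6,4) (6,5) (6,6)] -> total=6
Click 2 (0,4) count=2: revealed 1 new [(0,4)] -> total=7
Click 3 (0,1) count=2: revealed 1 new [(0,1)] -> total=8
Click 4 (3,6) count=2: revealed 1 new [(3,6)] -> total=9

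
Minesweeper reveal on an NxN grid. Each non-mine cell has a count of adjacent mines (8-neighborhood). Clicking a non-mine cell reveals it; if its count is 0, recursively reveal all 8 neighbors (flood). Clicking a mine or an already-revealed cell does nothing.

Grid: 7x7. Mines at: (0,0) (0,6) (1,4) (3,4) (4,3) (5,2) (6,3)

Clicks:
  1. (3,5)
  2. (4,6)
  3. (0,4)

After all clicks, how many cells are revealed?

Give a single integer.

Answer: 16

Derivation:
Click 1 (3,5) count=1: revealed 1 new [(3,5)] -> total=1
Click 2 (4,6) count=0: revealed 14 new [(1,5) (1,6) (2,5) (2,6) (3,6) (4,4) (4,5) (4,6) (5,4) (5,5) (5,6) (6,4) (6,5) (6,6)] -> total=15
Click 3 (0,4) count=1: revealed 1 new [(0,4)] -> total=16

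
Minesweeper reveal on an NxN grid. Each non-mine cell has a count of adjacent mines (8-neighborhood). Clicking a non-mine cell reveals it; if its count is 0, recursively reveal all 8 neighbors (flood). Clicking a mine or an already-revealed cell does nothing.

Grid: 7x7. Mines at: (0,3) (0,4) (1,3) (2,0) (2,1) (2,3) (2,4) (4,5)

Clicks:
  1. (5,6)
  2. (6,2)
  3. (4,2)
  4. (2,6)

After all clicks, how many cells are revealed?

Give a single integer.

Click 1 (5,6) count=1: revealed 1 new [(5,6)] -> total=1
Click 2 (6,2) count=0: revealed 23 new [(3,0) (3,1) (3,2) (3,3) (3,4) (4,0) (4,1) (4,2) (4,3) (4,4) (5,0) (5,1) (5,2) (5,3) (5,4) (5,5) (6,0) (6,1) (6,2) (6,3) (6,4) (6,5) (6,6)] -> total=24
Click 3 (4,2) count=0: revealed 0 new [(none)] -> total=24
Click 4 (2,6) count=0: revealed 8 new [(0,5) (0,6) (1,5) (1,6) (2,5) (2,6) (3,5) (3,6)] -> total=32

Answer: 32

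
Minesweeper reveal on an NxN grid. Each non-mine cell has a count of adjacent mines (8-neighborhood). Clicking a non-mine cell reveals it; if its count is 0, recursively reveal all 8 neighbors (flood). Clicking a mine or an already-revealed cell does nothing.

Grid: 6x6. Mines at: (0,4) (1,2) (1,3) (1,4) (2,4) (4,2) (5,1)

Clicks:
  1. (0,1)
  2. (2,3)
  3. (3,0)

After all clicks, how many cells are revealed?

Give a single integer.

Click 1 (0,1) count=1: revealed 1 new [(0,1)] -> total=1
Click 2 (2,3) count=4: revealed 1 new [(2,3)] -> total=2
Click 3 (3,0) count=0: revealed 9 new [(0,0) (1,0) (1,1) (2,0) (2,1) (3,0) (3,1) (4,0) (4,1)] -> total=11

Answer: 11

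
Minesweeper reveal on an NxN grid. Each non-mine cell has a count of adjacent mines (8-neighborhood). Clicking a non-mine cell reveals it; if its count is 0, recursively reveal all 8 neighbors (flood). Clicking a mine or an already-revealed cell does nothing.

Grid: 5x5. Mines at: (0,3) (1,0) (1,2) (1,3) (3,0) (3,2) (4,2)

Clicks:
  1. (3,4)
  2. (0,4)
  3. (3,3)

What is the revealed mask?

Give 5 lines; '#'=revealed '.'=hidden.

Answer: ....#
.....
...##
...##
...##

Derivation:
Click 1 (3,4) count=0: revealed 6 new [(2,3) (2,4) (3,3) (3,4) (4,3) (4,4)] -> total=6
Click 2 (0,4) count=2: revealed 1 new [(0,4)] -> total=7
Click 3 (3,3) count=2: revealed 0 new [(none)] -> total=7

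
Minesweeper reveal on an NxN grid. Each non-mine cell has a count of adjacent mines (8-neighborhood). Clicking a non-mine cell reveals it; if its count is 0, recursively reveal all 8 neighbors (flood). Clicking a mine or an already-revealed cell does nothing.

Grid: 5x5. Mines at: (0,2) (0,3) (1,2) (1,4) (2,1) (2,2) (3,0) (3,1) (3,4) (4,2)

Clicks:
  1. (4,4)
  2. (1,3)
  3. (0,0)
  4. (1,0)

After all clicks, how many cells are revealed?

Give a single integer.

Answer: 6

Derivation:
Click 1 (4,4) count=1: revealed 1 new [(4,4)] -> total=1
Click 2 (1,3) count=5: revealed 1 new [(1,3)] -> total=2
Click 3 (0,0) count=0: revealed 4 new [(0,0) (0,1) (1,0) (1,1)] -> total=6
Click 4 (1,0) count=1: revealed 0 new [(none)] -> total=6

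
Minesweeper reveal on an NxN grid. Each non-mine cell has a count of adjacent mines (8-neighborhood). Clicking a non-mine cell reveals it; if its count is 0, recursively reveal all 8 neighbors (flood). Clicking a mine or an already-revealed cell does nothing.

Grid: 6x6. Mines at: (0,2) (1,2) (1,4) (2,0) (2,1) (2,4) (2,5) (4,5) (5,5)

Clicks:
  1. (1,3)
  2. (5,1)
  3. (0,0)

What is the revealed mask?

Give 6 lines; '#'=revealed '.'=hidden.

Click 1 (1,3) count=4: revealed 1 new [(1,3)] -> total=1
Click 2 (5,1) count=0: revealed 15 new [(3,0) (3,1) (3,2) (3,3) (3,4) (4,0) (4,1) (4,2) (4,3) (4,4) (5,0) (5,1) (5,2) (5,3) (5,4)] -> total=16
Click 3 (0,0) count=0: revealed 4 new [(0,0) (0,1) (1,0) (1,1)] -> total=20

Answer: ##....
##.#..
......
#####.
#####.
#####.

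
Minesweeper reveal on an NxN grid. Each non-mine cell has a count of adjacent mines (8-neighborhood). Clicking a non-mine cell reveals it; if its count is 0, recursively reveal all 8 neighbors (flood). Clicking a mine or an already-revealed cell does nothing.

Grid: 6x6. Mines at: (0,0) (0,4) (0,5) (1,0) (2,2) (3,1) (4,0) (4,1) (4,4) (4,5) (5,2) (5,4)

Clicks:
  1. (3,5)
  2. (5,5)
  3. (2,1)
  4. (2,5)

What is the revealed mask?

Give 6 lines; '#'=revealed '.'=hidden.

Click 1 (3,5) count=2: revealed 1 new [(3,5)] -> total=1
Click 2 (5,5) count=3: revealed 1 new [(5,5)] -> total=2
Click 3 (2,1) count=3: revealed 1 new [(2,1)] -> total=3
Click 4 (2,5) count=0: revealed 8 new [(1,3) (1,4) (1,5) (2,3) (2,4) (2,5) (3,3) (3,4)] -> total=11

Answer: ......
...###
.#.###
...###
......
.....#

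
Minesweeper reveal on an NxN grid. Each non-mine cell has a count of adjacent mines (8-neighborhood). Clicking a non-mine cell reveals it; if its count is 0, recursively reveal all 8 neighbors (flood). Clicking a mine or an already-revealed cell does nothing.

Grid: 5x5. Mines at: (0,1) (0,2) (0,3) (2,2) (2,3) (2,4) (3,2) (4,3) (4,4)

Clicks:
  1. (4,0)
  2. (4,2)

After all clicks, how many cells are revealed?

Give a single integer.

Click 1 (4,0) count=0: revealed 8 new [(1,0) (1,1) (2,0) (2,1) (3,0) (3,1) (4,0) (4,1)] -> total=8
Click 2 (4,2) count=2: revealed 1 new [(4,2)] -> total=9

Answer: 9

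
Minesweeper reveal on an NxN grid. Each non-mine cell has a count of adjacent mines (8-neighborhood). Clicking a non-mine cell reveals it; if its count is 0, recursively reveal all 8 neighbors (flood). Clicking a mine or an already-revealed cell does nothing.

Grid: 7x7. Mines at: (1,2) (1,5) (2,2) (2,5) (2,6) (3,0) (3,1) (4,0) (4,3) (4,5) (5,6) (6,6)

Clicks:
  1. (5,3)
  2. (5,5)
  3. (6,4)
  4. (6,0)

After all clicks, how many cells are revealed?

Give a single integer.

Answer: 12

Derivation:
Click 1 (5,3) count=1: revealed 1 new [(5,3)] -> total=1
Click 2 (5,5) count=3: revealed 1 new [(5,5)] -> total=2
Click 3 (6,4) count=0: revealed 10 new [(5,0) (5,1) (5,2) (5,4) (6,0) (6,1) (6,2) (6,3) (6,4) (6,5)] -> total=12
Click 4 (6,0) count=0: revealed 0 new [(none)] -> total=12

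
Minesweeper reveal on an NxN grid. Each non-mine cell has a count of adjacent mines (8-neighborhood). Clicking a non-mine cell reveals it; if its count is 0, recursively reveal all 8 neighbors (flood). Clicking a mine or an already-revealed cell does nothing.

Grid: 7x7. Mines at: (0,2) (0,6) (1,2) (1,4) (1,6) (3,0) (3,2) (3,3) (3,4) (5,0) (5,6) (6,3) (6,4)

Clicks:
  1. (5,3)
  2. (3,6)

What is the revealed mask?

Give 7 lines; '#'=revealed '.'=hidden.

Click 1 (5,3) count=2: revealed 1 new [(5,3)] -> total=1
Click 2 (3,6) count=0: revealed 6 new [(2,5) (2,6) (3,5) (3,6) (4,5) (4,6)] -> total=7

Answer: .......
.......
.....##
.....##
.....##
...#...
.......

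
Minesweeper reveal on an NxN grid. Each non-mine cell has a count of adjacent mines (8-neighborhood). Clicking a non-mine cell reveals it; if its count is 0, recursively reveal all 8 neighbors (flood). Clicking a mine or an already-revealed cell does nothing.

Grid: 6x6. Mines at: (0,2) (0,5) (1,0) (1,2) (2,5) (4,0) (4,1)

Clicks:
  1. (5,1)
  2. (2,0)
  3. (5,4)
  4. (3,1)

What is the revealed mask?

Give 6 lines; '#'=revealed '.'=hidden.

Click 1 (5,1) count=2: revealed 1 new [(5,1)] -> total=1
Click 2 (2,0) count=1: revealed 1 new [(2,0)] -> total=2
Click 3 (5,4) count=0: revealed 15 new [(2,2) (2,3) (2,4) (3,2) (3,3) (3,4) (3,5) (4,2) (4,3) (4,4) (4,5) (5,2) (5,3) (5,4) (5,5)] -> total=17
Click 4 (3,1) count=2: revealed 1 new [(3,1)] -> total=18

Answer: ......
......
#.###.
.#####
..####
.#####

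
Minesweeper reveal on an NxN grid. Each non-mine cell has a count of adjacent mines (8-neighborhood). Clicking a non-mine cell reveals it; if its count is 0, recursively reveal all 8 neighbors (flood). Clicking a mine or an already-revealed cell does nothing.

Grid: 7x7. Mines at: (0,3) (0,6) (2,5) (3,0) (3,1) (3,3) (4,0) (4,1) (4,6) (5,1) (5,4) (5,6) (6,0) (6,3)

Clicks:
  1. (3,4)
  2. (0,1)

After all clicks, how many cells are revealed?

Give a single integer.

Click 1 (3,4) count=2: revealed 1 new [(3,4)] -> total=1
Click 2 (0,1) count=0: revealed 9 new [(0,0) (0,1) (0,2) (1,0) (1,1) (1,2) (2,0) (2,1) (2,2)] -> total=10

Answer: 10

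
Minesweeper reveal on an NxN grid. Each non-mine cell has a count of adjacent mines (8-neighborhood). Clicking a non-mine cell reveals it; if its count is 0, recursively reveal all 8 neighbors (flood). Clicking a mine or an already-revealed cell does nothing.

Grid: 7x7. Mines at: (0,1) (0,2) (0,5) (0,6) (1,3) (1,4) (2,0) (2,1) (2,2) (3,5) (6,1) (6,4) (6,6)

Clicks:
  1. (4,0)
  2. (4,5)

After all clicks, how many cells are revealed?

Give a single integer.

Click 1 (4,0) count=0: revealed 15 new [(3,0) (3,1) (3,2) (3,3) (3,4) (4,0) (4,1) (4,2) (4,3) (4,4) (5,0) (5,1) (5,2) (5,3) (5,4)] -> total=15
Click 2 (4,5) count=1: revealed 1 new [(4,5)] -> total=16

Answer: 16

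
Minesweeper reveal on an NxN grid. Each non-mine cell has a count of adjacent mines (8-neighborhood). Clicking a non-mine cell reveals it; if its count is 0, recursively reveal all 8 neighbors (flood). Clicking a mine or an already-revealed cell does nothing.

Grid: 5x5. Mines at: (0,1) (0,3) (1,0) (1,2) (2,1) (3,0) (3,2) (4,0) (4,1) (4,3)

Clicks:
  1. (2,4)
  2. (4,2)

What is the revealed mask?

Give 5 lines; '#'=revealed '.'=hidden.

Answer: .....
...##
...##
...##
..#..

Derivation:
Click 1 (2,4) count=0: revealed 6 new [(1,3) (1,4) (2,3) (2,4) (3,3) (3,4)] -> total=6
Click 2 (4,2) count=3: revealed 1 new [(4,2)] -> total=7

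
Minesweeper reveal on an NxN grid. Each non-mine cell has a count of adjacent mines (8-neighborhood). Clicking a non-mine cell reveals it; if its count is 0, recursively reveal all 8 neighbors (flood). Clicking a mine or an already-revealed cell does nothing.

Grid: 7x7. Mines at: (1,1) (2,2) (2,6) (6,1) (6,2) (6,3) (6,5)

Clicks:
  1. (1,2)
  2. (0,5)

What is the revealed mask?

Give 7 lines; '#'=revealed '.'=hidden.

Answer: ..#####
..#####
##.###.
#######
#######
#######
.......

Derivation:
Click 1 (1,2) count=2: revealed 1 new [(1,2)] -> total=1
Click 2 (0,5) count=0: revealed 35 new [(0,2) (0,3) (0,4) (0,5) (0,6) (1,3) (1,4) (1,5) (1,6) (2,0) (2,1) (2,3) (2,4) (2,5) (3,0) (3,1) (3,2) (3,3) (3,4) (3,5) (3,6) (4,0) (4,1) (4,2) (4,3) (4,4) (4,5) (4,6) (5,0) (5,1) (5,2) (5,3) (5,4) (5,5) (5,6)] -> total=36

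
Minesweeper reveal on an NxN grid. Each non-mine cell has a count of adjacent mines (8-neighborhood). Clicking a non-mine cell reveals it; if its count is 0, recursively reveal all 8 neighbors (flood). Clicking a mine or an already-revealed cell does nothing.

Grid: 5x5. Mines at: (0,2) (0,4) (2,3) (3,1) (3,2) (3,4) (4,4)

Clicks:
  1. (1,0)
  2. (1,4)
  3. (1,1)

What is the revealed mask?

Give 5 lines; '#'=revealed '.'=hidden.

Answer: ##...
##..#
##...
.....
.....

Derivation:
Click 1 (1,0) count=0: revealed 6 new [(0,0) (0,1) (1,0) (1,1) (2,0) (2,1)] -> total=6
Click 2 (1,4) count=2: revealed 1 new [(1,4)] -> total=7
Click 3 (1,1) count=1: revealed 0 new [(none)] -> total=7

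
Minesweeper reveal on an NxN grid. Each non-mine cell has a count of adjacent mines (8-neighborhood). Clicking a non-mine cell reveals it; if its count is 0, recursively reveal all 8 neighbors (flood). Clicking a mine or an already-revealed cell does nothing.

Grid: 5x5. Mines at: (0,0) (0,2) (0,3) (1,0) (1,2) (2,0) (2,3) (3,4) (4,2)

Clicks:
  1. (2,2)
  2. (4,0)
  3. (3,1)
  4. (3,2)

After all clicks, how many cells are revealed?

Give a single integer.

Click 1 (2,2) count=2: revealed 1 new [(2,2)] -> total=1
Click 2 (4,0) count=0: revealed 4 new [(3,0) (3,1) (4,0) (4,1)] -> total=5
Click 3 (3,1) count=2: revealed 0 new [(none)] -> total=5
Click 4 (3,2) count=2: revealed 1 new [(3,2)] -> total=6

Answer: 6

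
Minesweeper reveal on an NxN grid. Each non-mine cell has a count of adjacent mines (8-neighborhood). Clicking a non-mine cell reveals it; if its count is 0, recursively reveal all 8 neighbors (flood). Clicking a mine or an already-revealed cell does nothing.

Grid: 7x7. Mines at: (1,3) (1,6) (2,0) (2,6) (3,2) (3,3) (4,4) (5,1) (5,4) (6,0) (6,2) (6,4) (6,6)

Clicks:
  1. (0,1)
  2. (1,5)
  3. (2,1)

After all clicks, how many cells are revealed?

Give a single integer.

Click 1 (0,1) count=0: revealed 6 new [(0,0) (0,1) (0,2) (1,0) (1,1) (1,2)] -> total=6
Click 2 (1,5) count=2: revealed 1 new [(1,5)] -> total=7
Click 3 (2,1) count=2: revealed 1 new [(2,1)] -> total=8

Answer: 8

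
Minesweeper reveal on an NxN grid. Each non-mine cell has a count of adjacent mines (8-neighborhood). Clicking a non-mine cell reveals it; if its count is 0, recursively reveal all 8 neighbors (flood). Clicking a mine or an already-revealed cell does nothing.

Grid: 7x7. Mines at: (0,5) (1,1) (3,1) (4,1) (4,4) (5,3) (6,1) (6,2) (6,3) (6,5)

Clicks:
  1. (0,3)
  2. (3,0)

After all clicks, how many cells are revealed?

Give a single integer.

Answer: 23

Derivation:
Click 1 (0,3) count=0: revealed 22 new [(0,2) (0,3) (0,4) (1,2) (1,3) (1,4) (1,5) (1,6) (2,2) (2,3) (2,4) (2,5) (2,6) (3,2) (3,3) (3,4) (3,5) (3,6) (4,5) (4,6) (5,5) (5,6)] -> total=22
Click 2 (3,0) count=2: revealed 1 new [(3,0)] -> total=23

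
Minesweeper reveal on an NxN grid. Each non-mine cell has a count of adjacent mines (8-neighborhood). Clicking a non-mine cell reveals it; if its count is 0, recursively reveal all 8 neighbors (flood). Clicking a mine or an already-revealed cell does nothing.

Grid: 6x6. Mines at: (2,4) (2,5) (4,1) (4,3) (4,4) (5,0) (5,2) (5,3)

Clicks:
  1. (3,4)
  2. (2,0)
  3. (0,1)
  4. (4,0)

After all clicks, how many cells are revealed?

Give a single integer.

Answer: 22

Derivation:
Click 1 (3,4) count=4: revealed 1 new [(3,4)] -> total=1
Click 2 (2,0) count=0: revealed 20 new [(0,0) (0,1) (0,2) (0,3) (0,4) (0,5) (1,0) (1,1) (1,2) (1,3) (1,4) (1,5) (2,0) (2,1) (2,2) (2,3) (3,0) (3,1) (3,2) (3,3)] -> total=21
Click 3 (0,1) count=0: revealed 0 new [(none)] -> total=21
Click 4 (4,0) count=2: revealed 1 new [(4,0)] -> total=22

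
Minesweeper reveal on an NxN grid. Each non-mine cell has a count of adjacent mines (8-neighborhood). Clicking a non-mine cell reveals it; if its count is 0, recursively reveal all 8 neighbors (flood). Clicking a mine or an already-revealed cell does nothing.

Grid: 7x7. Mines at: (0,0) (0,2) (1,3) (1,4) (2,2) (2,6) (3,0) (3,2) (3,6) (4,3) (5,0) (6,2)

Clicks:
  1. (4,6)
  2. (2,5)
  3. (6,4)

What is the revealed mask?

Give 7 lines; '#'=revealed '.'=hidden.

Answer: .......
.......
.....#.
.......
....###
...####
...####

Derivation:
Click 1 (4,6) count=1: revealed 1 new [(4,6)] -> total=1
Click 2 (2,5) count=3: revealed 1 new [(2,5)] -> total=2
Click 3 (6,4) count=0: revealed 10 new [(4,4) (4,5) (5,3) (5,4) (5,5) (5,6) (6,3) (6,4) (6,5) (6,6)] -> total=12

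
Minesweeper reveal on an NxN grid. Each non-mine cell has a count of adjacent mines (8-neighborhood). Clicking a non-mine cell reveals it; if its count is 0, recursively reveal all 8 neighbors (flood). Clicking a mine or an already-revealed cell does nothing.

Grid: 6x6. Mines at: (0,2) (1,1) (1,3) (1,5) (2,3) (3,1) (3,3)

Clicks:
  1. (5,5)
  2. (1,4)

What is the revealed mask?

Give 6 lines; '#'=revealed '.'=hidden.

Click 1 (5,5) count=0: revealed 16 new [(2,4) (2,5) (3,4) (3,5) (4,0) (4,1) (4,2) (4,3) (4,4) (4,5) (5,0) (5,1) (5,2) (5,3) (5,4) (5,5)] -> total=16
Click 2 (1,4) count=3: revealed 1 new [(1,4)] -> total=17

Answer: ......
....#.
....##
....##
######
######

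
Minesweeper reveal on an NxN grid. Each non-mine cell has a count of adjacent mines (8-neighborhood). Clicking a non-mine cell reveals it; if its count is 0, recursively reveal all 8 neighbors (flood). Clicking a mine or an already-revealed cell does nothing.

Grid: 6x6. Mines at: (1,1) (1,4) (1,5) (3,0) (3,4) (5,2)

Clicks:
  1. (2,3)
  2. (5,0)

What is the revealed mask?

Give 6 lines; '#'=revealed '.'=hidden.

Answer: ......
......
...#..
......
##....
##....

Derivation:
Click 1 (2,3) count=2: revealed 1 new [(2,3)] -> total=1
Click 2 (5,0) count=0: revealed 4 new [(4,0) (4,1) (5,0) (5,1)] -> total=5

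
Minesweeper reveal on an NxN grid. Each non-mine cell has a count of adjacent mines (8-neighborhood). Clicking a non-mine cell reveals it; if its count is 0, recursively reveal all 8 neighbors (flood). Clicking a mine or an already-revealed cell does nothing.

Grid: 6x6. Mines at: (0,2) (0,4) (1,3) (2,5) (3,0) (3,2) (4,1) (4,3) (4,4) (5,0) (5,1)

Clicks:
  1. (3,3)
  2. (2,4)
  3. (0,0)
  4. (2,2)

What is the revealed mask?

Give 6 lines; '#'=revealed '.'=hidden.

Answer: ##....
##....
###.#.
...#..
......
......

Derivation:
Click 1 (3,3) count=3: revealed 1 new [(3,3)] -> total=1
Click 2 (2,4) count=2: revealed 1 new [(2,4)] -> total=2
Click 3 (0,0) count=0: revealed 6 new [(0,0) (0,1) (1,0) (1,1) (2,0) (2,1)] -> total=8
Click 4 (2,2) count=2: revealed 1 new [(2,2)] -> total=9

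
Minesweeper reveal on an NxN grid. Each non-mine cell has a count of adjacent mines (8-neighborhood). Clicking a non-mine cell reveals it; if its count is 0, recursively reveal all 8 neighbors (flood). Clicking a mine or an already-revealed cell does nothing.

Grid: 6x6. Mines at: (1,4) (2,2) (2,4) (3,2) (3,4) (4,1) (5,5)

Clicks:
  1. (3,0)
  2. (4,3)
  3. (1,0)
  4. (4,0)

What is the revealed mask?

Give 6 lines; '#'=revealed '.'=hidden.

Answer: ####..
####..
##....
##....
#..#..
......

Derivation:
Click 1 (3,0) count=1: revealed 1 new [(3,0)] -> total=1
Click 2 (4,3) count=2: revealed 1 new [(4,3)] -> total=2
Click 3 (1,0) count=0: revealed 11 new [(0,0) (0,1) (0,2) (0,3) (1,0) (1,1) (1,2) (1,3) (2,0) (2,1) (3,1)] -> total=13
Click 4 (4,0) count=1: revealed 1 new [(4,0)] -> total=14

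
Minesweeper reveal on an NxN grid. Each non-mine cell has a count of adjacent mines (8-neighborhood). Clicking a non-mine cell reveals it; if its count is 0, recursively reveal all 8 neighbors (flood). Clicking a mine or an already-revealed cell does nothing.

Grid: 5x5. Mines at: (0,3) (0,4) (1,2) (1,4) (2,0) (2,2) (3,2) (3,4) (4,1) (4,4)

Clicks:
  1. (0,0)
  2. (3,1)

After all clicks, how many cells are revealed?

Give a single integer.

Answer: 5

Derivation:
Click 1 (0,0) count=0: revealed 4 new [(0,0) (0,1) (1,0) (1,1)] -> total=4
Click 2 (3,1) count=4: revealed 1 new [(3,1)] -> total=5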